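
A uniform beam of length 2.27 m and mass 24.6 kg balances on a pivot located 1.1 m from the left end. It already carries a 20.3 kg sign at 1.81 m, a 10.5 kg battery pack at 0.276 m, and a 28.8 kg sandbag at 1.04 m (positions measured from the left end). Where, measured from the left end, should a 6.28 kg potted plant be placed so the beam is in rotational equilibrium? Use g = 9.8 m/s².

x ≈ 0.321 m from the left end

Taking torques about the pivot (at 1.1 m from the left end):
Beam weight: 24.6 × 9.8 = 241.1 N down at 1.135 m → arm 0.035 m, τ = 241.1 × 0.035 = 8.439 N·m clockwise.
Sign: 20.3 × 9.8 = 198.9 N down at 1.81 m → arm 0.71 m, τ = 198.9 × 0.71 = 141.2 N·m clockwise.
Battery pack: 10.5 × 9.8 = 102.9 N down at 0.276 m → arm 0.824 m, τ = 102.9 × 0.824 = 84.79 N·m counterclockwise.
Sandbag: 28.8 × 9.8 = 282.2 N down at 1.04 m → arm 0.06 m, τ = 282.2 × 0.06 = 16.93 N·m counterclockwise.
Net moment of existing loads = 47.92 N·m clockwise.
The potted plant weighs 6.28 × 9.8 = 61.54 N and must supply an equal counterclockwise moment, so its lever arm about the pivot is 47.92 / 61.54 = 0.779 m.
That puts it at 1.1 − 0.779 = 0.321 m from the left end.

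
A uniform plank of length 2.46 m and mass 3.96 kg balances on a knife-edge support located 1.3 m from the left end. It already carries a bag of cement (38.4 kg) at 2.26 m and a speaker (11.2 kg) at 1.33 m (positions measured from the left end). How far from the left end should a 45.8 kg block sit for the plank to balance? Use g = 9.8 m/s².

x ≈ 0.494 m from the left end

About the knife-edge support (at 1.3 m from the left end):
Beam weight: 3.96 × 9.8 = 38.81 N down at 1.23 m → arm 0.07 m, τ = 38.81 × 0.07 = 2.717 N·m counterclockwise.
Bag of cement: 38.4 × 9.8 = 376.3 N down at 2.26 m → arm 0.96 m, τ = 376.3 × 0.96 = 361.2 N·m clockwise.
Speaker: 11.2 × 9.8 = 109.8 N down at 1.33 m → arm 0.03 m, τ = 109.8 × 0.03 = 3.294 N·m clockwise.
Net moment of existing loads = 361.8 N·m clockwise.
The block weighs 45.8 × 9.8 = 448.8 N and must supply an equal counterclockwise moment, so its lever arm about the knife-edge support is 361.8 / 448.8 = 0.806 m.
That puts it at 1.3 − 0.806 = 0.494 m from the left end.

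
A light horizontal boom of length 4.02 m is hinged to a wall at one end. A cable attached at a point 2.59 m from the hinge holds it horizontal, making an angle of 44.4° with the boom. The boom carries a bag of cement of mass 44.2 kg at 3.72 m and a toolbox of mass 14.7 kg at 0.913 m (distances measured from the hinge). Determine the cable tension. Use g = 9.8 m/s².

T ≈ 962 N

Sum moments about the hinge (the unknown hinge reaction has zero arm there).
Bag of cement: 44.2 × 9.8 = 433.2 N down at 3.72 m → arm 3.72 m, τ = 433.2 × 3.72 = 1612 N·m clockwise.
Toolbox: 14.7 × 9.8 = 144.1 N down at 0.913 m → arm 0.913 m, τ = 144.1 × 0.913 = 131.6 N·m clockwise.
Total clockwise load moment = 1744 N·m.
The cable tension T acts at 2.59 m; only its component perpendicular to the boom, T sinθ, produces torque. sin 44.4° = 0.6997.
Στ = 0 ⇒ T × 2.59 × 0.6997 = 1744 ⇒ T = 1744 / 1.812 = 962 N.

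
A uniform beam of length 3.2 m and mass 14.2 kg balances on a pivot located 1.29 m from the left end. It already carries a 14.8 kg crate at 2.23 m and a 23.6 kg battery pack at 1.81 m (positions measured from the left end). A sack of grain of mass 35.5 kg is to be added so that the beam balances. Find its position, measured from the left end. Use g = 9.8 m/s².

Taking torques about the pivot (at 1.29 m from the left end):
Beam weight: 14.2 × 9.8 = 139.2 N down at 1.6 m → arm 0.31 m, τ = 139.2 × 0.31 = 43.15 N·m clockwise.
Crate: 14.8 × 9.8 = 145 N down at 2.23 m → arm 0.94 m, τ = 145 × 0.94 = 136.3 N·m clockwise.
Battery pack: 23.6 × 9.8 = 231.3 N down at 1.81 m → arm 0.52 m, τ = 231.3 × 0.52 = 120.3 N·m clockwise.
Net moment of existing loads = 299.8 N·m clockwise.
The sack of grain weighs 35.5 × 9.8 = 347.9 N and must supply an equal counterclockwise moment, so its lever arm about the pivot is 299.8 / 347.9 = 0.862 m.
That puts it at 1.29 − 0.862 = 0.428 m from the left end.

x ≈ 0.428 m from the left end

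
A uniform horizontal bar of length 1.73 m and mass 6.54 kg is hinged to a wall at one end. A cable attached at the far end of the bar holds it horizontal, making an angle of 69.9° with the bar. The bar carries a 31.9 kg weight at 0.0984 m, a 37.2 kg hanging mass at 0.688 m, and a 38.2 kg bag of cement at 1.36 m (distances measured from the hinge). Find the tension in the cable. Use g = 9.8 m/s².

T ≈ 521 N

Choose the hinge as the axis so the unknown hinge reaction has zero arm there.
Beam weight: 6.54 × 9.8 = 64.09 N down at 0.865 m → arm 0.865 m, τ = 64.09 × 0.865 = 55.44 N·m clockwise.
Weight: 31.9 × 9.8 = 312.6 N down at 0.0984 m → arm 0.0984 m, τ = 312.6 × 0.0984 = 30.76 N·m clockwise.
Hanging mass: 37.2 × 9.8 = 364.6 N down at 0.688 m → arm 0.688 m, τ = 364.6 × 0.688 = 250.8 N·m clockwise.
Bag of cement: 38.2 × 9.8 = 374.4 N down at 1.36 m → arm 1.36 m, τ = 374.4 × 1.36 = 509.2 N·m clockwise.
Total clockwise load moment = 846.2 N·m.
The cable tension T acts at 1.73 m; only its component perpendicular to the bar, T sinθ, produces torque. sin 69.9° = 0.9391.
Setting net torque to zero: T × 1.73 × 0.9391 = 846.2 → T = 846.2 / 1.625 = 521 N.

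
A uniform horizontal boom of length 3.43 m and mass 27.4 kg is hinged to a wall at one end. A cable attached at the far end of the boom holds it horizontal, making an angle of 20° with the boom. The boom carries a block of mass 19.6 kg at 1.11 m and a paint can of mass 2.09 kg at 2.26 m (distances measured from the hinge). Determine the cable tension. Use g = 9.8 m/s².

T ≈ 614 N

Take moments about the hinge.
Beam weight: 27.4 × 9.8 = 268.5 N down at 1.715 m → arm 1.715 m, τ = 268.5 × 1.715 = 460.5 N·m clockwise.
Block: 19.6 × 9.8 = 192.1 N down at 1.11 m → arm 1.11 m, τ = 192.1 × 1.11 = 213.2 N·m clockwise.
Paint can: 2.09 × 9.8 = 20.48 N down at 2.26 m → arm 2.26 m, τ = 20.48 × 2.26 = 46.28 N·m clockwise.
Total clockwise load moment = 720 N·m.
The cable tension T acts at 3.43 m; only its component perpendicular to the boom, T sinθ, produces torque. sin 20° = 0.342.
Στ = 0 ⇒ T × 3.43 × 0.342 = 720 ⇒ T = 720 / 1.173 = 614 N.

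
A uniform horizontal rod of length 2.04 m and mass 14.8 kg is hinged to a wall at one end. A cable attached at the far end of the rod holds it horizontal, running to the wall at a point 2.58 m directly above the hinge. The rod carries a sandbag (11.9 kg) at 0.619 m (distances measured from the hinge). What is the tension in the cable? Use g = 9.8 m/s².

Take moments about the hinge.
Beam weight: 14.8 × 9.8 = 145 N down at 1.02 m → arm 1.02 m, τ = 145 × 1.02 = 147.9 N·m clockwise.
Sandbag: 11.9 × 9.8 = 116.6 N down at 0.619 m → arm 0.619 m, τ = 116.6 × 0.619 = 72.18 N·m clockwise.
Total clockwise load moment = 220.1 N·m.
The cable tension T acts at 2.04 m; only its component perpendicular to the rod, T sinθ, produces torque. sinθ = h/√(h²+d²) = 2.58/√(2.58²+2.04²) = 0.7844.
For rotational equilibrium, T × 2.04 × 0.7844 = 220.1, so T = 220.1 / 1.6 = 138 N.

T ≈ 138 N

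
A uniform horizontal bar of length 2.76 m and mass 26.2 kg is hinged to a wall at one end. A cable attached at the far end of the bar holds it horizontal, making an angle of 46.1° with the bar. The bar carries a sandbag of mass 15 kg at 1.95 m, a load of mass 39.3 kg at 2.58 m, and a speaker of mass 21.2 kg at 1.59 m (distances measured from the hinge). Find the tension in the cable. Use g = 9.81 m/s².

T ≈ 989 N

About the hinge:
Beam weight: 26.2 × 9.81 = 257 N down at 1.38 m → arm 1.38 m, τ = 257 × 1.38 = 354.7 N·m clockwise.
Sandbag: 15 × 9.81 = 147.2 N down at 1.95 m → arm 1.95 m, τ = 147.2 × 1.95 = 287 N·m clockwise.
Load: 39.3 × 9.81 = 385.5 N down at 2.58 m → arm 2.58 m, τ = 385.5 × 2.58 = 994.6 N·m clockwise.
Speaker: 21.2 × 9.81 = 208 N down at 1.59 m → arm 1.59 m, τ = 208 × 1.59 = 330.7 N·m clockwise.
Total clockwise load moment = 1967 N·m.
The cable tension T acts at 2.76 m; only its component perpendicular to the bar, T sinθ, produces torque. sin 46.1° = 0.7206.
Στ = 0 ⇒ T × 2.76 × 0.7206 = 1967 ⇒ T = 1967 / 1.989 = 989 N.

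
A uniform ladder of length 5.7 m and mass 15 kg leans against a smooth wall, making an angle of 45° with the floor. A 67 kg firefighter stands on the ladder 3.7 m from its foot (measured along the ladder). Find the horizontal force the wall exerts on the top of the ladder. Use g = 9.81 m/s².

Sum moments about the foot of the ladder (the floor normal and friction both act there and drop out).
Ladder weight 15×9.81 = 147.2 N acts at 2.85 m along the ladder; its horizontal arm is 2.85·cos45° = 2.015 m → τ = 296.6 N·m clockwise.
Firefighter: 67×9.81 = 657.3 N at 3.7 m → arm 2.616 m → τ = 1719 N·m clockwise.
Wall normal N acts horizontally at the top; its moment arm is the height L sinθ = 5.7·sin45° = 4.031 m, counterclockwise.
Στ = 0 ⇒ N × 4.031 = 2016 ⇒ N = 500 N.

N_wall ≈ 500 N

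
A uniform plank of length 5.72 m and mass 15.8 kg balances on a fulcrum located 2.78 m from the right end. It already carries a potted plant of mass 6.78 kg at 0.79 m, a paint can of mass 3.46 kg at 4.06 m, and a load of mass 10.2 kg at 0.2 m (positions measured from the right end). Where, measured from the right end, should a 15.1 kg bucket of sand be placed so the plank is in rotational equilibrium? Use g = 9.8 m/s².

x ≈ 5.04 m from the right end

Choose the fulcrum (at 2.78 m from the right end) as the axis so the support reaction has zero arm there.
Beam weight: 15.8 × 9.8 = 154.8 N down at 2.86 m → arm 0.08 m, τ = 154.8 × 0.08 = 12.38 N·m counterclockwise.
Potted plant: 6.78 × 9.8 = 66.44 N down at 0.79 m → arm 1.99 m, τ = 66.44 × 1.99 = 132.2 N·m clockwise.
Paint can: 3.46 × 9.8 = 33.91 N down at 4.06 m → arm 1.28 m, τ = 33.91 × 1.28 = 43.4 N·m counterclockwise.
Load: 10.2 × 9.8 = 99.96 N down at 0.2 m → arm 2.58 m, τ = 99.96 × 2.58 = 257.9 N·m clockwise.
Net moment of existing loads = 334.3 N·m clockwise.
The bucket of sand weighs 15.1 × 9.8 = 148 N and must supply an equal counterclockwise moment, so its lever arm about the fulcrum is 334.3 / 148 = 2.26 m.
That puts it at 2.78 + 2.26 = 5.04 m from the right end.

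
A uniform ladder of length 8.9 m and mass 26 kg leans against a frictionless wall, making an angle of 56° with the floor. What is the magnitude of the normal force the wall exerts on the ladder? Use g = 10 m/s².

N_wall ≈ 87.7 N

Choose the foot of the ladder as the axis so the floor normal and friction both act there and drop out.
Ladder weight 26×10 = 260 N acts at 4.45 m along the ladder; its horizontal arm is 4.45·cos56° = 2.488 m → τ = 646.9 N·m clockwise.
Wall normal N acts horizontally at the top; its moment arm is the height L sinθ = 8.9·sin56° = 7.378 m, counterclockwise.
Setting net torque to zero: N × 7.378 = 646.9 → N = 87.7 N.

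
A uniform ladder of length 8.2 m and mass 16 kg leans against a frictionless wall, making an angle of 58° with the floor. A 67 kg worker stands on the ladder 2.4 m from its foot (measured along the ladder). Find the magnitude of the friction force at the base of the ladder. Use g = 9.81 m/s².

Choose the foot of the ladder as the axis so the floor normal and friction both act there and drop out.
Ladder weight 16×9.81 = 157 N acts at 4.1 m along the ladder; its horizontal arm is 4.1·cos58° = 2.173 m → τ = 341.2 N·m clockwise.
Worker: 67×9.81 = 657.3 N at 2.4 m → arm 1.272 m → τ = 836.1 N·m clockwise.
Wall normal N acts horizontally at the top; its moment arm is the height L sinθ = 8.2·sin58° = 6.954 m, counterclockwise.
Balancing moments: N × 6.954 = 1177, giving N = 169 N.
ΣFx = 0: friction at the foot balances the wall's push, so f = N_wall = 169 N.

f ≈ 169 N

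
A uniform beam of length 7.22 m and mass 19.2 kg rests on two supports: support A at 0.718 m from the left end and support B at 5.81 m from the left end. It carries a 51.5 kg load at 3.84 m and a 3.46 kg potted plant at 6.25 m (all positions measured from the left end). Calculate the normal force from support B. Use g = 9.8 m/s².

Sum moments about support A (its reaction then has zero moment arm).
Beam weight: 19.2 × 9.8 = 188.2 N down at 3.61 m → arm 2.892 m, τ = 188.2 × 2.892 = 544.3 N·m clockwise.
Load: 51.5 × 9.8 = 504.7 N down at 3.84 m → arm 3.122 m, τ = 504.7 × 3.122 = 1576 N·m clockwise.
Potted plant: 3.46 × 9.8 = 33.91 N down at 6.25 m → arm 5.532 m, τ = 33.91 × 5.532 = 187.6 N·m clockwise.
Net load moment about support A = 2308 N·m clockwise.
Reaction R at support B is upward at 5.81 m, arm 5.092 m → moment R × 5.092 counterclockwise.
Στ = 0 ⇒ R × 5.092 = 2308 ⇒ R = 453 N.

R_B ≈ 453 N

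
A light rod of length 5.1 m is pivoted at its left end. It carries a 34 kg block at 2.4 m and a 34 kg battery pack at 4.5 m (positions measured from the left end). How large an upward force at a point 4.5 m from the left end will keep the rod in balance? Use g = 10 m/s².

F ≈ 521 N

Taking torques about the left end:
Block: 34 × 10 = 340 N down at 2.4 m → arm 2.4 m, τ = 340 × 2.4 = 816 N·m clockwise.
Battery pack: 34 × 10 = 340 N down at 4.5 m → arm 4.5 m, τ = 340 × 4.5 = 1530 N·m clockwise.
Net moment of the loads = 2346 N·m clockwise.
The upward force F acts at a point 4.5 m from the left end, arm 4.5 m, giving F × 4.5 counterclockwise.
For rotational equilibrium, F × 4.5 = 2346, so F = 2346 / 4.5 = 521 N.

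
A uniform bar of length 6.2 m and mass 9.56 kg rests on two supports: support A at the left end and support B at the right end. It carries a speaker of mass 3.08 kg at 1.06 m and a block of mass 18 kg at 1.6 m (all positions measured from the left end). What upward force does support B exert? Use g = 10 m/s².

R_B ≈ 99.5 N

Taking torques about support A:
Beam weight: 9.56 × 10 = 95.6 N down at 3.1 m → arm 3.1 m, τ = 95.6 × 3.1 = 296.4 N·m clockwise.
Speaker: 3.08 × 10 = 30.8 N down at 1.06 m → arm 1.06 m, τ = 30.8 × 1.06 = 32.65 N·m clockwise.
Block: 18 × 10 = 180 N down at 1.6 m → arm 1.6 m, τ = 180 × 1.6 = 288 N·m clockwise.
Net load moment about support A = 617 N·m clockwise.
Reaction R at support B is upward at 6.2 m, arm 6.2 m → moment R × 6.2 counterclockwise.
Setting net torque to zero: R × 6.2 = 617 → R = 99.5 N.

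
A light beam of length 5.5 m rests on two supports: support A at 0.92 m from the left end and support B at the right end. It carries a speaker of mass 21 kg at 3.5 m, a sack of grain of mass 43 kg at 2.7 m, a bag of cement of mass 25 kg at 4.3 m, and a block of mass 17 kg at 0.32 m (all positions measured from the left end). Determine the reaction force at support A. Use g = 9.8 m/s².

About support B:
Speaker: 21 × 9.8 = 205.8 N down at 3.5 m → arm 2 m, τ = 205.8 × 2 = 411.6 N·m counterclockwise.
Sack of grain: 43 × 9.8 = 421.4 N down at 2.7 m → arm 2.8 m, τ = 421.4 × 2.8 = 1180 N·m counterclockwise.
Bag of cement: 25 × 9.8 = 245 N down at 4.3 m → arm 1.2 m, τ = 245 × 1.2 = 294 N·m counterclockwise.
Block: 17 × 9.8 = 166.6 N down at 0.32 m → arm 5.18 m, τ = 166.6 × 5.18 = 863 N·m counterclockwise.
Net load moment about support B = 2749 N·m counterclockwise.
Reaction R at support A is upward at 0.92 m, arm 4.58 m → moment R × 4.58 clockwise.
Στ = 0 ⇒ R × 4.58 = 2749 ⇒ R = 600 N.

R_A ≈ 600 N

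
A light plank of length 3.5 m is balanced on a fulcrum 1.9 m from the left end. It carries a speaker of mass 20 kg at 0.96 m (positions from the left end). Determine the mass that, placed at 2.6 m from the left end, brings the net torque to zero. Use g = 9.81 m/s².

Take moments about the fulcrum (at 1.9 m from the left end).
Speaker: 20 × 9.81 = 196.2 N down at 0.96 m → arm 0.94 m, τ = 196.2 × 0.94 = 184.4 N·m counterclockwise.
Net moment of known loads = 184.4 N·m counterclockwise.
An unknown mass m at 2.6 m has arm 0.7 m; its moment is m·g·0.7 clockwise.
Balancing moments: m × 9.81 × 0.7 = 184.4, giving m = 184.4 / (9.81 × 0.7) = 26.9 kg.

m ≈ 26.9 kg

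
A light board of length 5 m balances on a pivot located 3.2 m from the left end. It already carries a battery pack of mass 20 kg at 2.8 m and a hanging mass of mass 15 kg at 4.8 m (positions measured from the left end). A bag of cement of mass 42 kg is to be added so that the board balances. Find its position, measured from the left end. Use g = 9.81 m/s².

About the pivot (at 3.2 m from the left end):
Battery pack: 20 × 9.81 = 196.2 N down at 2.8 m → arm 0.4 m, τ = 196.2 × 0.4 = 78.48 N·m counterclockwise.
Hanging mass: 15 × 9.81 = 147.2 N down at 4.8 m → arm 1.6 m, τ = 147.2 × 1.6 = 235.5 N·m clockwise.
Net moment of existing loads = 157 N·m clockwise.
The bag of cement weighs 42 × 9.81 = 412 N and must supply an equal counterclockwise moment, so its lever arm about the pivot is 157 / 412 = 0.381 m.
That puts it at 3.2 − 0.381 = 2.82 m from the left end.

x ≈ 2.82 m from the left end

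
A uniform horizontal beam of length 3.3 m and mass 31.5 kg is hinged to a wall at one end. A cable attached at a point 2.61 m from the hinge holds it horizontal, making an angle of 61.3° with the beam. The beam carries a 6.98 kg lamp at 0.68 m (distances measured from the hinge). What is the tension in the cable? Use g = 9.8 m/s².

T ≈ 243 N

Taking torques about the hinge:
Beam weight: 31.5 × 9.8 = 308.7 N down at 1.65 m → arm 1.65 m, τ = 308.7 × 1.65 = 509.4 N·m clockwise.
Lamp: 6.98 × 9.8 = 68.4 N down at 0.68 m → arm 0.68 m, τ = 68.4 × 0.68 = 46.51 N·m clockwise.
Total clockwise load moment = 555.9 N·m.
The cable tension T acts at 2.61 m; only its component perpendicular to the beam, T sinθ, produces torque. sin 61.3° = 0.8771.
Balancing moments: T × 2.61 × 0.8771 = 555.9, giving T = 555.9 / 2.289 = 243 N.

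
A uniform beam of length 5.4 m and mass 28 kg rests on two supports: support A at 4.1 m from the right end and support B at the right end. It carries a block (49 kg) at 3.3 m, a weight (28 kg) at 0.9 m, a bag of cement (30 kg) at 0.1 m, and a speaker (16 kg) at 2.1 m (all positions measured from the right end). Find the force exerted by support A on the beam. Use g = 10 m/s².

Choose support B as the axis so its reaction then has zero moment arm.
Beam weight: 28 × 10 = 280 N down at 2.7 m → arm 2.7 m, τ = 280 × 2.7 = 756 N·m counterclockwise.
Block: 49 × 10 = 490 N down at 3.3 m → arm 3.3 m, τ = 490 × 3.3 = 1617 N·m counterclockwise.
Weight: 28 × 10 = 280 N down at 0.9 m → arm 0.9 m, τ = 280 × 0.9 = 252 N·m counterclockwise.
Bag of cement: 30 × 10 = 300 N down at 0.1 m → arm 0.1 m, τ = 300 × 0.1 = 30 N·m counterclockwise.
Speaker: 16 × 10 = 160 N down at 2.1 m → arm 2.1 m, τ = 160 × 2.1 = 336 N·m counterclockwise.
Net load moment about support B = 2991 N·m counterclockwise.
Reaction R at support A is upward at 4.1 m, arm 4.1 m → moment R × 4.1 clockwise.
Balancing moments: R × 4.1 = 2991, giving R = 730 N.

R_A ≈ 730 N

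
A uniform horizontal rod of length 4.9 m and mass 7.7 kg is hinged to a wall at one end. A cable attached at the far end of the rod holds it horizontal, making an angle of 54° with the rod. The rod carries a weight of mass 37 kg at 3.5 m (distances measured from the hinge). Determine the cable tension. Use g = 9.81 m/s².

Choose the hinge as the axis so the unknown hinge reaction has zero arm there.
Beam weight: 7.7 × 9.81 = 75.54 N down at 2.45 m → arm 2.45 m, τ = 75.54 × 2.45 = 185.1 N·m clockwise.
Weight: 37 × 9.81 = 363 N down at 3.5 m → arm 3.5 m, τ = 363 × 3.5 = 1270 N·m clockwise.
Total clockwise load moment = 1455 N·m.
The cable tension T acts at 4.9 m; only its component perpendicular to the rod, T sinθ, produces torque. sin 54° = 0.809.
For rotational equilibrium, T × 4.9 × 0.809 = 1455, so T = 1455 / 3.964 = 367 N.

T ≈ 367 N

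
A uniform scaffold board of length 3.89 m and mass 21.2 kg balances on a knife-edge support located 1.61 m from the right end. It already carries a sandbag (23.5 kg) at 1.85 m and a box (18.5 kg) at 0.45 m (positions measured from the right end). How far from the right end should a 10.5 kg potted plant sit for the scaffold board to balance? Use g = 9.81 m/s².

x ≈ 2.44 m from the right end

Take moments about the knife-edge support (at 1.61 m from the right end).
Beam weight: 21.2 × 9.81 = 208 N down at 1.945 m → arm 0.335 m, τ = 208 × 0.335 = 69.68 N·m counterclockwise.
Sandbag: 23.5 × 9.81 = 230.5 N down at 1.85 m → arm 0.24 m, τ = 230.5 × 0.24 = 55.32 N·m counterclockwise.
Box: 18.5 × 9.81 = 181.5 N down at 0.45 m → arm 1.16 m, τ = 181.5 × 1.16 = 210.5 N·m clockwise.
Net moment of existing loads = 85.5 N·m clockwise.
The potted plant weighs 10.5 × 9.81 = 103 N and must supply an equal counterclockwise moment, so its lever arm about the knife-edge support is 85.5 / 103 = 0.83 m.
That puts it at 1.61 + 0.83 = 2.44 m from the right end.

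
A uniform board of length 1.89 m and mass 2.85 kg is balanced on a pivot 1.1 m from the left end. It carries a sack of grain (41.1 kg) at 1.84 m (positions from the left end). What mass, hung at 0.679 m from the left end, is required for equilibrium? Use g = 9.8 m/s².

m ≈ 71.2 kg

About the pivot (at 1.1 m from the left end):
Beam weight: 2.85 × 9.8 = 27.93 N down at 0.945 m → arm 0.155 m, τ = 27.93 × 0.155 = 4.329 N·m counterclockwise.
Sack of grain: 41.1 × 9.8 = 402.8 N down at 1.84 m → arm 0.74 m, τ = 402.8 × 0.74 = 298.1 N·m clockwise.
Net moment of known loads = 293.8 N·m clockwise.
An unknown mass m at 0.679 m has arm 0.421 m; its moment is m·g·0.421 counterclockwise.
Balancing moments: m × 9.8 × 0.421 = 293.8, giving m = 293.8 / (9.8 × 0.421) = 71.2 kg.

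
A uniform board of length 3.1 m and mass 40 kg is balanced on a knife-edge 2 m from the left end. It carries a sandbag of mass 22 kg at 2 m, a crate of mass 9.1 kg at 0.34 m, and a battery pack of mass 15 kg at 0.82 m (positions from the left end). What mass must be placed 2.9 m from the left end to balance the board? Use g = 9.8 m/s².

m ≈ 56.5 kg

Take moments about the knife-edge (at 2 m from the left end).
Beam weight: 40 × 9.8 = 392 N down at 1.55 m → arm 0.45 m, τ = 392 × 0.45 = 176.4 N·m counterclockwise.
Sandbag: acts at the knife-edge, moment arm 0 → no torque.
Crate: 9.1 × 9.8 = 89.18 N down at 0.34 m → arm 1.66 m, τ = 89.18 × 1.66 = 148 N·m counterclockwise.
Battery pack: 15 × 9.8 = 147 N down at 0.82 m → arm 1.18 m, τ = 147 × 1.18 = 173.5 N·m counterclockwise.
Net moment of known loads = 497.9 N·m counterclockwise.
An unknown mass m at 2.9 m has arm 0.9 m; its moment is m·g·0.9 clockwise.
Setting net torque to zero: m × 9.8 × 0.9 = 497.9 → m = 497.9 / (9.8 × 0.9) = 56.5 kg.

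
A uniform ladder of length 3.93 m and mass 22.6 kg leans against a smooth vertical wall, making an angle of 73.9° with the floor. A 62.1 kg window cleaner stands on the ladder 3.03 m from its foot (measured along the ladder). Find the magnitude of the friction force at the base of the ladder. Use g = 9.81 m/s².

f ≈ 168 N

Take moments about the foot of the ladder.
Ladder weight 22.6×9.81 = 221.7 N acts at 1.965 m along the ladder; its horizontal arm is 1.965·cos73.9° = 0.5449 m → τ = 120.8 N·m clockwise.
Window cleaner: 62.1×9.81 = 609.2 N at 3.03 m → arm 0.8403 m → τ = 511.9 N·m clockwise.
Wall normal N acts horizontally at the top; its moment arm is the height L sinθ = 3.93·sin73.9° = 3.776 m, counterclockwise.
Στ = 0 ⇒ N × 3.776 = 632.7 ⇒ N = 168 N.
ΣFx = 0: friction at the foot balances the wall's push, so f = N_wall = 168 N.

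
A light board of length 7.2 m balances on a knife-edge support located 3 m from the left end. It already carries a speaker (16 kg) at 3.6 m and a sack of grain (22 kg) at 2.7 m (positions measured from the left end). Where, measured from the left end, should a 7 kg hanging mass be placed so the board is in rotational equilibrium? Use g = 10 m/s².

x ≈ 2.57 m from the left end

Take moments about the knife-edge support (at 3 m from the left end).
Speaker: 16 × 10 = 160 N down at 3.6 m → arm 0.6 m, τ = 160 × 0.6 = 96 N·m clockwise.
Sack of grain: 22 × 10 = 220 N down at 2.7 m → arm 0.3 m, τ = 220 × 0.3 = 66 N·m counterclockwise.
Net moment of existing loads = 30 N·m clockwise.
The hanging mass weighs 7 × 10 = 70 N and must supply an equal counterclockwise moment, so its lever arm about the knife-edge support is 30 / 70 = 0.429 m.
That puts it at 3 − 0.429 = 2.57 m from the left end.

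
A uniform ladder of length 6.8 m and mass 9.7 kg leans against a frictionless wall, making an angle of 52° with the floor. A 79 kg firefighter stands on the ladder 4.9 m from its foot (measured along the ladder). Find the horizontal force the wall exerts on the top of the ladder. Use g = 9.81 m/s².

About the foot of the ladder:
Ladder weight 9.7×9.81 = 95.16 N acts at 3.4 m along the ladder; its horizontal arm is 3.4·cos52° = 2.093 m → τ = 199.2 N·m clockwise.
Firefighter: 79×9.81 = 775 N at 4.9 m → arm 3.017 m → τ = 2338 N·m clockwise.
Wall normal N acts horizontally at the top; its moment arm is the height L sinθ = 6.8·sin52° = 5.358 m, counterclockwise.
Setting net torque to zero: N × 5.358 = 2537 → N = 473 N.

N_wall ≈ 473 N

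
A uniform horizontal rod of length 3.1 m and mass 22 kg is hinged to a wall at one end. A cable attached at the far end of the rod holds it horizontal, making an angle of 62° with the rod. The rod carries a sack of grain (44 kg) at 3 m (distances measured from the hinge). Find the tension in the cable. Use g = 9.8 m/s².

About the hinge:
Beam weight: 22 × 9.8 = 215.6 N down at 1.55 m → arm 1.55 m, τ = 215.6 × 1.55 = 334.2 N·m clockwise.
Sack of grain: 44 × 9.8 = 431.2 N down at 3 m → arm 3 m, τ = 431.2 × 3 = 1294 N·m clockwise.
Total clockwise load moment = 1628 N·m.
The cable tension T acts at 3.1 m; only its component perpendicular to the rod, T sinθ, produces torque. sin 62° = 0.8829.
For rotational equilibrium, T × 3.1 × 0.8829 = 1628, so T = 1628 / 2.737 = 595 N.

T ≈ 595 N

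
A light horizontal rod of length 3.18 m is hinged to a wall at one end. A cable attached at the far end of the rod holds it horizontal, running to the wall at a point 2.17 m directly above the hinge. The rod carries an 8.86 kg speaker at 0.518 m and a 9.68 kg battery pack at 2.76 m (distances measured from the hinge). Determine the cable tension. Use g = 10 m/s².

About the hinge:
Speaker: 8.86 × 10 = 88.6 N down at 0.518 m → arm 0.518 m, τ = 88.6 × 0.518 = 45.89 N·m clockwise.
Battery pack: 9.68 × 10 = 96.8 N down at 2.76 m → arm 2.76 m, τ = 96.8 × 2.76 = 267.2 N·m clockwise.
Total clockwise load moment = 313.1 N·m.
The cable tension T acts at 3.18 m; only its component perpendicular to the rod, T sinθ, produces torque. sinθ = h/√(h²+d²) = 2.17/√(2.17²+3.18²) = 0.5637.
For rotational equilibrium, T × 3.18 × 0.5637 = 313.1, so T = 313.1 / 1.793 = 175 N.

T ≈ 175 N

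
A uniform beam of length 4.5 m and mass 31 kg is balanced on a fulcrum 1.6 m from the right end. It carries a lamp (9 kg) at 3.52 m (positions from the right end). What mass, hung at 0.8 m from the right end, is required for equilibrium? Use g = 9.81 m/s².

m ≈ 46.8 kg

Taking torques about the fulcrum (at 1.6 m from the right end):
Beam weight: 31 × 9.81 = 304.1 N down at 2.25 m → arm 0.65 m, τ = 304.1 × 0.65 = 197.7 N·m counterclockwise.
Lamp: 9 × 9.81 = 88.29 N down at 3.52 m → arm 1.92 m, τ = 88.29 × 1.92 = 169.5 N·m counterclockwise.
Net moment of known loads = 367.2 N·m counterclockwise.
An unknown mass m at 0.8 m has arm 0.8 m; its moment is m·g·0.8 clockwise.
For rotational equilibrium, m × 9.81 × 0.8 = 367.2, so m = 367.2 / (9.81 × 0.8) = 46.8 kg.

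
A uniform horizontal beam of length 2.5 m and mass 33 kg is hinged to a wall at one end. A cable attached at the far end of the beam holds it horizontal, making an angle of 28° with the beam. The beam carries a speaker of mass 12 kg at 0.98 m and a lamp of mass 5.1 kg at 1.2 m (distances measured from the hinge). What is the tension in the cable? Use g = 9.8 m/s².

T ≈ 494 N

Sum moments about the hinge (the unknown hinge reaction has zero arm there).
Beam weight: 33 × 9.8 = 323.4 N down at 1.25 m → arm 1.25 m, τ = 323.4 × 1.25 = 404.2 N·m clockwise.
Speaker: 12 × 9.8 = 117.6 N down at 0.98 m → arm 0.98 m, τ = 117.6 × 0.98 = 115.2 N·m clockwise.
Lamp: 5.1 × 9.8 = 49.98 N down at 1.2 m → arm 1.2 m, τ = 49.98 × 1.2 = 59.98 N·m clockwise.
Total clockwise load moment = 579.4 N·m.
The cable tension T acts at 2.5 m; only its component perpendicular to the beam, T sinθ, produces torque. sin 28° = 0.4695.
Balancing moments: T × 2.5 × 0.4695 = 579.4, giving T = 579.4 / 1.174 = 494 N.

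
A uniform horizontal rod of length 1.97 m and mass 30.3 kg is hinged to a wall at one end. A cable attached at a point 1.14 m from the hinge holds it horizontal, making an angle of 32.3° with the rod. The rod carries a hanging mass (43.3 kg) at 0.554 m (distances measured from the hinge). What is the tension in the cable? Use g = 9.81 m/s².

About the hinge:
Beam weight: 30.3 × 9.81 = 297.2 N down at 0.985 m → arm 0.985 m, τ = 297.2 × 0.985 = 292.7 N·m clockwise.
Hanging mass: 43.3 × 9.81 = 424.8 N down at 0.554 m → arm 0.554 m, τ = 424.8 × 0.554 = 235.3 N·m clockwise.
Total clockwise load moment = 528 N·m.
The cable tension T acts at 1.14 m; only its component perpendicular to the rod, T sinθ, produces torque. sin 32.3° = 0.5344.
Setting net torque to zero: T × 1.14 × 0.5344 = 528 → T = 528 / 0.6092 = 867 N.

T ≈ 867 N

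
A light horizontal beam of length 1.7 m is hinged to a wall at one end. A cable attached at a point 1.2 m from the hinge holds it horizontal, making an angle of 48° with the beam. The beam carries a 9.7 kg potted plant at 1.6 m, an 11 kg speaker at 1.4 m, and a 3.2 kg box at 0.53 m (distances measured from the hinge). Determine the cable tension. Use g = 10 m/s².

T ≈ 366 N

Take moments about the hinge.
Potted plant: 9.7 × 10 = 97 N down at 1.6 m → arm 1.6 m, τ = 97 × 1.6 = 155.2 N·m clockwise.
Speaker: 11 × 10 = 110 N down at 1.4 m → arm 1.4 m, τ = 110 × 1.4 = 154 N·m clockwise.
Box: 3.2 × 10 = 32 N down at 0.53 m → arm 0.53 m, τ = 32 × 0.53 = 16.96 N·m clockwise.
Total clockwise load moment = 326.2 N·m.
The cable tension T acts at 1.2 m; only its component perpendicular to the beam, T sinθ, produces torque. sin 48° = 0.7431.
Στ = 0 ⇒ T × 1.2 × 0.7431 = 326.2 ⇒ T = 326.2 / 0.8917 = 366 N.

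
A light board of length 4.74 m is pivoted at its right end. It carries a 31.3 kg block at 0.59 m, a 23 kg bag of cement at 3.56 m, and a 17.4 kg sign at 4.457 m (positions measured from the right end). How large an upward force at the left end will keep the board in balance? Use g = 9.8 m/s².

Taking torques about the right end:
Block: 31.3 × 9.8 = 306.7 N down at 0.59 m → arm 0.59 m, τ = 306.7 × 0.59 = 181 N·m counterclockwise.
Bag of cement: 23 × 9.8 = 225.4 N down at 3.56 m → arm 3.56 m, τ = 225.4 × 3.56 = 802.4 N·m counterclockwise.
Sign: 17.4 × 9.8 = 170.5 N down at 4.457 m → arm 4.457 m, τ = 170.5 × 4.457 = 759.9 N·m counterclockwise.
Net moment of the loads = 1743 N·m counterclockwise.
The upward force F acts at the left end, arm 4.74 m, giving F × 4.74 clockwise.
Balancing moments: F × 4.74 = 1743, giving F = 1743 / 4.74 = 368 N.

F ≈ 368 N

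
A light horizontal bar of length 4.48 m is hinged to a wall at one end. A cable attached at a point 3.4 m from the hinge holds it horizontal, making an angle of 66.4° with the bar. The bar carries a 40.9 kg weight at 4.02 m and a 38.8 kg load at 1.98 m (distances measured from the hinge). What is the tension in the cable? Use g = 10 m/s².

Take moments about the hinge.
Weight: 40.9 × 10 = 409 N down at 4.02 m → arm 4.02 m, τ = 409 × 4.02 = 1644 N·m clockwise.
Load: 38.8 × 10 = 388 N down at 1.98 m → arm 1.98 m, τ = 388 × 1.98 = 768.2 N·m clockwise.
Total clockwise load moment = 2412 N·m.
The cable tension T acts at 3.4 m; only its component perpendicular to the bar, T sinθ, produces torque. sin 66.4° = 0.9164.
Balancing moments: T × 3.4 × 0.9164 = 2412, giving T = 2412 / 3.116 = 774 N.

T ≈ 774 N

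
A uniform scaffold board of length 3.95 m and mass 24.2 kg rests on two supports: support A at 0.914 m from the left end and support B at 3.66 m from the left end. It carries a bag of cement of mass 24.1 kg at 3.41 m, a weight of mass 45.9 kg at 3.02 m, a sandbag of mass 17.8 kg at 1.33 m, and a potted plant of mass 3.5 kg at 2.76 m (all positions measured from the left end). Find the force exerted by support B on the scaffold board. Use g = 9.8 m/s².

R_B ≈ 701 N

About support A:
Beam weight: 24.2 × 9.8 = 237.2 N down at 1.975 m → arm 1.061 m, τ = 237.2 × 1.061 = 251.7 N·m clockwise.
Bag of cement: 24.1 × 9.8 = 236.2 N down at 3.41 m → arm 2.496 m, τ = 236.2 × 2.496 = 589.6 N·m clockwise.
Weight: 45.9 × 9.8 = 449.8 N down at 3.02 m → arm 2.106 m, τ = 449.8 × 2.106 = 947.3 N·m clockwise.
Sandbag: 17.8 × 9.8 = 174.4 N down at 1.33 m → arm 0.416 m, τ = 174.4 × 0.416 = 72.55 N·m clockwise.
Potted plant: 3.5 × 9.8 = 34.3 N down at 2.76 m → arm 1.846 m, τ = 34.3 × 1.846 = 63.32 N·m clockwise.
Net load moment about support A = 1924 N·m clockwise.
Reaction R at support B is upward at 3.66 m, arm 2.746 m → moment R × 2.746 counterclockwise.
Setting net torque to zero: R × 2.746 = 1924 → R = 701 N.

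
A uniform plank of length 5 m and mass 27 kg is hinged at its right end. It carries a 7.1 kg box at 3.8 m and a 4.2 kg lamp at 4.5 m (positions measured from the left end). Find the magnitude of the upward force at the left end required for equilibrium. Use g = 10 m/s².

Choose the right end as the axis so the unknown pivot reaction has zero arm there.
Beam weight: 27 × 10 = 270 N down at 2.5 m → arm 2.5 m, τ = 270 × 2.5 = 675 N·m counterclockwise.
Box: 7.1 × 10 = 71 N down at 3.8 m → arm 1.2 m, τ = 71 × 1.2 = 85.2 N·m counterclockwise.
Lamp: 4.2 × 10 = 42 N down at 4.5 m → arm 0.5 m, τ = 42 × 0.5 = 21 N·m counterclockwise.
Net moment of the loads = 781.2 N·m counterclockwise.
The upward force F acts at the left end, arm 5 m, giving F × 5 clockwise.
Στ = 0 ⇒ F × 5 = 781.2 ⇒ F = 781.2 / 5 = 156 N.

F ≈ 156 N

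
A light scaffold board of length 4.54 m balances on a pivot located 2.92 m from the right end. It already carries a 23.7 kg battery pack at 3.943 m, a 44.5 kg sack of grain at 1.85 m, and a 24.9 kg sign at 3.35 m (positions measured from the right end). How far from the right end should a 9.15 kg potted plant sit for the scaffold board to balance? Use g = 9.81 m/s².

x ≈ 4.3 m from the right end

Choose the pivot (at 2.92 m from the right end) as the axis so the support reaction has zero arm there.
Battery pack: 23.7 × 9.81 = 232.5 N down at 3.943 m → arm 1.023 m, τ = 232.5 × 1.023 = 237.8 N·m counterclockwise.
Sack of grain: 44.5 × 9.81 = 436.5 N down at 1.85 m → arm 1.07 m, τ = 436.5 × 1.07 = 467.1 N·m clockwise.
Sign: 24.9 × 9.81 = 244.3 N down at 3.35 m → arm 0.43 m, τ = 244.3 × 0.43 = 105 N·m counterclockwise.
Net moment of existing loads = 124.3 N·m clockwise.
The potted plant weighs 9.15 × 9.81 = 89.76 N and must supply an equal counterclockwise moment, so its lever arm about the pivot is 124.3 / 89.76 = 1.38 m.
That puts it at 2.92 + 1.38 = 4.3 m from the right end.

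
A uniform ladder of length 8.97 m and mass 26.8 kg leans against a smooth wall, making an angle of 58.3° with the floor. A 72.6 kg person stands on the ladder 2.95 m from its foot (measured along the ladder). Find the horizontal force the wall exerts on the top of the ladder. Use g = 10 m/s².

N_wall ≈ 230 N

About the foot of the ladder:
Ladder weight 26.8×10 = 268 N acts at 4.485 m along the ladder; its horizontal arm is 4.485·cos58.3° = 2.357 m → τ = 631.7 N·m clockwise.
Person: 72.6×10 = 726 N at 2.95 m → arm 1.55 m → τ = 1125 N·m clockwise.
Wall normal N acts horizontally at the top; its moment arm is the height L sinθ = 8.97·sin58.3° = 7.632 m, counterclockwise.
Balancing moments: N × 7.632 = 1757, giving N = 230 N.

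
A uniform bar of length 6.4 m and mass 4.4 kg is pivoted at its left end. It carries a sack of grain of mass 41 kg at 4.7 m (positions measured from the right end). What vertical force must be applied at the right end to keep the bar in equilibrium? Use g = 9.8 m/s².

F ≈ 128 N

Sum moments about the left end (the unknown pivot reaction has zero arm there).
Beam weight: 4.4 × 9.8 = 43.12 N down at 3.2 m → arm 3.2 m, τ = 43.12 × 3.2 = 138 N·m clockwise.
Sack of grain: 41 × 9.8 = 401.8 N down at 4.7 m → arm 1.7 m, τ = 401.8 × 1.7 = 683.1 N·m clockwise.
Net moment of the loads = 821.1 N·m clockwise.
The upward force F acts at the right end, arm 6.4 m, giving F × 6.4 counterclockwise.
Στ = 0 ⇒ F × 6.4 = 821.1 ⇒ F = 821.1 / 6.4 = 128 N.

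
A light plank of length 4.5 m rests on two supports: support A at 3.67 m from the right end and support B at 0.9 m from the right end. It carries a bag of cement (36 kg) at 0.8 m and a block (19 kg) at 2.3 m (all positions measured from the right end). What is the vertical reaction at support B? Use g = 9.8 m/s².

R_B ≈ 458 N

Choose support A as the axis so its reaction then has zero moment arm.
Bag of cement: 36 × 9.8 = 352.8 N down at 0.8 m → arm 2.87 m, τ = 352.8 × 2.87 = 1013 N·m clockwise.
Block: 19 × 9.8 = 186.2 N down at 2.3 m → arm 1.37 m, τ = 186.2 × 1.37 = 255.1 N·m clockwise.
Net load moment about support A = 1268 N·m clockwise.
Reaction R at support B is upward at 0.9 m, arm 2.77 m → moment R × 2.77 counterclockwise.
Balancing moments: R × 2.77 = 1268, giving R = 458 N.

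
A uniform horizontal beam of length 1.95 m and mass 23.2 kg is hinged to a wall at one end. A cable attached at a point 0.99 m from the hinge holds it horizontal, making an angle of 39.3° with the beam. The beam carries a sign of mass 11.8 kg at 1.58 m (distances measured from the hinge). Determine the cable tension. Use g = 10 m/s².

T ≈ 658 N

Choose the hinge as the axis so the unknown hinge reaction has zero arm there.
Beam weight: 23.2 × 10 = 232 N down at 0.975 m → arm 0.975 m, τ = 232 × 0.975 = 226.2 N·m clockwise.
Sign: 11.8 × 10 = 118 N down at 1.58 m → arm 1.58 m, τ = 118 × 1.58 = 186.4 N·m clockwise.
Total clockwise load moment = 412.6 N·m.
The cable tension T acts at 0.99 m; only its component perpendicular to the beam, T sinθ, produces torque. sin 39.3° = 0.6334.
Balancing moments: T × 0.99 × 0.6334 = 412.6, giving T = 412.6 / 0.6271 = 658 N.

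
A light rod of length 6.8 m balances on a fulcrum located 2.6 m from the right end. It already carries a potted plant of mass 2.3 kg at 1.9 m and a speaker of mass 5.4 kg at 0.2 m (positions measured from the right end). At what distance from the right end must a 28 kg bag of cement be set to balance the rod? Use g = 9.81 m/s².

About the fulcrum (at 2.6 m from the right end):
Potted plant: 2.3 × 9.81 = 22.56 N down at 1.9 m → arm 0.7 m, τ = 22.56 × 0.7 = 15.79 N·m clockwise.
Speaker: 5.4 × 9.81 = 52.97 N down at 0.2 m → arm 2.4 m, τ = 52.97 × 2.4 = 127.1 N·m clockwise.
Net moment of existing loads = 142.9 N·m clockwise.
The bag of cement weighs 28 × 9.81 = 274.7 N and must supply an equal counterclockwise moment, so its lever arm about the fulcrum is 142.9 / 274.7 = 0.52 m.
That puts it at 2.6 + 0.52 = 3.12 m from the right end.

x ≈ 3.12 m from the right end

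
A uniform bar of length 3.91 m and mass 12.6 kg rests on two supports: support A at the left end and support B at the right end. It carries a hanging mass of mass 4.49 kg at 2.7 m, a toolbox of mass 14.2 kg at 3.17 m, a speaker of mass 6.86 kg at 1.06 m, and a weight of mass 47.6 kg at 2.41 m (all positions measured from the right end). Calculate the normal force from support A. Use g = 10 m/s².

Taking torques about support B:
Beam weight: 12.6 × 10 = 126 N down at 1.955 m → arm 1.955 m, τ = 126 × 1.955 = 246.3 N·m counterclockwise.
Hanging mass: 4.49 × 10 = 44.9 N down at 2.7 m → arm 2.7 m, τ = 44.9 × 2.7 = 121.2 N·m counterclockwise.
Toolbox: 14.2 × 10 = 142 N down at 3.17 m → arm 3.17 m, τ = 142 × 3.17 = 450.1 N·m counterclockwise.
Speaker: 6.86 × 10 = 68.6 N down at 1.06 m → arm 1.06 m, τ = 68.6 × 1.06 = 72.72 N·m counterclockwise.
Weight: 47.6 × 10 = 476 N down at 2.41 m → arm 2.41 m, τ = 476 × 2.41 = 1147 N·m counterclockwise.
Net load moment about support B = 2037 N·m counterclockwise.
Reaction R at support A is upward at 3.91 m, arm 3.91 m → moment R × 3.91 clockwise.
Setting net torque to zero: R × 3.91 = 2037 → R = 521 N.

R_A ≈ 521 N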